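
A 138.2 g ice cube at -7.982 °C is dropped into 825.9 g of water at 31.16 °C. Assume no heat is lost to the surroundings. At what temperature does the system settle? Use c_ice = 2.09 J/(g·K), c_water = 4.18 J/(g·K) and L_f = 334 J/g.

Energy balance with sensible and latent terms:
warm ice to 0 °C: 138.2×2.09×(0 − (-7.982)) = 2305.5; melt ice: 138.2×334 = 46159; meltwater 0→T: 138.2×4.18×T = 577.68 T; water cools: 825.9×4.18×(T − 31.16) = 3452.3(T − 31.16)
4029.9 T = 107572 − 48464 = 59108
T ≈ 14.67 °C — above 0 °C, consistent with complete melting.

T_f ≈ 14.7 °C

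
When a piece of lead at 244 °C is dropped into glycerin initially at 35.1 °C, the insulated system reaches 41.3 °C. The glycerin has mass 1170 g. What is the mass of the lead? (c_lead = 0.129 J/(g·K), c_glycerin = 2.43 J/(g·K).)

Let T be the final temperature. ΣQ_i = 0:
m·0.129·(41.3 − 244) + 1170·2.43·(41.3 − 35.1) = 0
-26.15 m = -17627
m = -17627/-26.15 ≈ 674.1 g

m ≈ 674 g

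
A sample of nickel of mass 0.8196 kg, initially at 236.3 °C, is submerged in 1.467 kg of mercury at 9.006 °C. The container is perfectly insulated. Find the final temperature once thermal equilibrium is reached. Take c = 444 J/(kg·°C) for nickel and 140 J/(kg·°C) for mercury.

T_f ≈ 154.3 °C

With ΣQ=0 the equilibrium temperature is the m·c-weighted mean:
T_f = (363.9×236.3 + 205.38×9.006) / (363.9 + 205.38)
    = 87840 / 569.28 ≈ 154.30 °C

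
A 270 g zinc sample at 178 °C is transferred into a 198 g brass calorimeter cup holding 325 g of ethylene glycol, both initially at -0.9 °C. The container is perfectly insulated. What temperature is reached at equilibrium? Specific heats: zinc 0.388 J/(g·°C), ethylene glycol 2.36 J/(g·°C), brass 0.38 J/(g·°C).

T_f ≈ 18.9 °C

Let T be the final temperature. ΣQ_i = 0:
270*0.388*(T − 178) + 325*2.36*(T − (-0.9)) + 198*0.38*(T − (-0.9)) = 0
104.76(T − 178) + 767(T − (-0.9)) + 75.24(T − (-0.9)) = 0
947 T = 17889
T = 17889/947 ≈ 18.89 °C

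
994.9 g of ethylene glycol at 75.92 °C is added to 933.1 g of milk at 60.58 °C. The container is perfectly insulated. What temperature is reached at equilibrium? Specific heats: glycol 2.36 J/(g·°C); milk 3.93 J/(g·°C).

Heat gained plus heat lost sum to zero:
994.9*2.36*(T − 75.92) + 933.1*3.93*(T − 60.58) = 0
6015 T = 400409
T = 400409/6015 ≈ 66.57 °C

T_f ≈ 66.6 °C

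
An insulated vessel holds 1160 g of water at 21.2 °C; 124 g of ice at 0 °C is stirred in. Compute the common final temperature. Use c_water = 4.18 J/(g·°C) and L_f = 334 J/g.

Conservation of energy gives ΣQ = 0:
melt ice: 124·334 = 41416; warm the meltwater: 518.32 T; water: 4848.8(T − 21.2)
5367.1 T = 102795 − 41416 = 61379
T ≈ 11.44 °C. Since T > 0 °C, the all-ice-melts assumption holds.

T_f ≈ 11.4 °C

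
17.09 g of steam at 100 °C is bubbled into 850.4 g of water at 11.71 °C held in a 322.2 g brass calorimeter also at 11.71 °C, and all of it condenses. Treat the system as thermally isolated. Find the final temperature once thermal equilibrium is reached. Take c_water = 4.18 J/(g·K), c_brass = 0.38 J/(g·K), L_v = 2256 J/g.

T_f ≈ 23.7 °C

Net heat exchanged in the isolated system is zero:
steam→water at 100 °C releases m L_v = 17.09·2256 = 38555; condensed water 100 °C→T: 71.44(T − 100); water warms: 850.4·4.18·(T − 11.71) = 3554.7(T − 11.71); cup: 122.44(T − 11.71)
3748.5 T = 38555 + 7143.6 + 43059 = 88758
T ≈ 23.68 °C (< 100 °C, so full condensation is consistent).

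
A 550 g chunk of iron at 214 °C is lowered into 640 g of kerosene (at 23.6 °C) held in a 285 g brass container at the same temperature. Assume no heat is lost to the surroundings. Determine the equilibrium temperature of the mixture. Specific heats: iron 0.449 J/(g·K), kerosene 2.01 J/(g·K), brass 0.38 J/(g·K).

T_f = Σ m_i c_i T_i / Σ m_i c_i:
T_f = (246.95*214 + 1286.4*23.6 + 108.3*23.6) / (246.95 + 1286.4 + 108.3)
    = 85762 / 1641.6 ≈ 52.24 °C

T_f ≈ 52.2 °C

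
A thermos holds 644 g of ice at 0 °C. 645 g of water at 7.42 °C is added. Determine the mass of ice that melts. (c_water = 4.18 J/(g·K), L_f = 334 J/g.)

Cooling the water to 0 °C releases 645×4.18×7.42 = 20005 J.
To melt every bit of ice: 644×334 = 215096 J.
20005 J < 215096 J, so only part of the ice melts and the system sits at 0 °C.
Mass melted = 20005/334 ≈ 59.9 g.

m_melted ≈ 59.9 g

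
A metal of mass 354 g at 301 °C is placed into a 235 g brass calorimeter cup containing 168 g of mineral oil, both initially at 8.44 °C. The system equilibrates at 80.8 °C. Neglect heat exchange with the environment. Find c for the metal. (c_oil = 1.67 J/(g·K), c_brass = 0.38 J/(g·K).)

c ≈ 0.343 J/(g·K)

Taking heat into each body as positive, Σ m c ΔT = 0:
354×c×(80.8 − 301) + 168×1.67×(80.8 − 8.44) + 235×0.38×(80.8 − 8.44) = 0
-77951 c = -26763
c = -26763/-77951 ≈ 0.3433 J/(g·K)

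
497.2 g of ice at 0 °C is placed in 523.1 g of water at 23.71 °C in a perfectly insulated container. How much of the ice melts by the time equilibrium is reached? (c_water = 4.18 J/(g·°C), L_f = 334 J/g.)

m_melted ≈ 155 g

Cooling the water to 0 °C releases 523.1×4.18×23.71 = 51843 J.
Fully melting the ice requires m_ice L_f = 497.2×334 = 166065 J.
51843 J < 166065 J, so only part of the ice melts and the system sits at 0 °C.
Mass melted = 51843/334 ≈ 155.2 g.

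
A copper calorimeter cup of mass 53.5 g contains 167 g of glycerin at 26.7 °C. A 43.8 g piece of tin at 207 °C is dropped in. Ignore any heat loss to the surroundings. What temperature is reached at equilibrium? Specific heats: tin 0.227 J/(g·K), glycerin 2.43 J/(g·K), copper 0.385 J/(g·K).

T_f ≈ 30.8 °C

Energy conservation, ΣQ = 0:
43.8×0.227×(T − 207) + 167×2.43×(T − 26.7) + 53.5×0.385×(T − 26.7) = 0
436.35 T = 13443
T ≈ 30.81 °C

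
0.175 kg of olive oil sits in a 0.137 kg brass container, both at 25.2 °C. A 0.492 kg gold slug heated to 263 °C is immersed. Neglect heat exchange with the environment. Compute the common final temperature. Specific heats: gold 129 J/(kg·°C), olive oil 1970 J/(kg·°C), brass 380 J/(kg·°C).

Conservation of energy gives ΣQ = 0:
0.492·129·(T − 263) + 0.175·1970·(T − 25.2) + 0.137·380·(T − 25.2) = 0
63.47(T − 263) + 344.75(T − 25.2) + 52.06(T − 25.2) = 0
(63.47 + 344.75 + 52.06) T = 63.47·263 + 344.75·25.2 + 52.06·25.2
T = 26692 / 460.28 = 58 °C

T_f ≈ 58.0 °C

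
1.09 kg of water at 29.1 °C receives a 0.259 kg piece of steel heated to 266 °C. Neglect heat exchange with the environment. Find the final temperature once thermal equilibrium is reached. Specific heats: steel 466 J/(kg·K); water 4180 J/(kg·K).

T_f ≈ 35.2 °C

T_f = Σ m_i c_i T_i / Σ m_i c_i:
T_f = (120.69·266 + 4556.2·29.1) / (120.69 + 4556.2)
    = 164690 / 4676.9 ≈ 35.21 °C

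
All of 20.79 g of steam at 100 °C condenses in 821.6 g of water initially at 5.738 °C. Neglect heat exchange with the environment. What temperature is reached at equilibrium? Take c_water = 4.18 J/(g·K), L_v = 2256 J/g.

Heat gained plus heat lost sum to zero:
condense steam: −20.79·2256 = −46902
  condensed water 100 °C→T: 86.9(T − 100)
  water warms: 821.6·4.18·(T − 5.738) = 3434.3(T − 5.738)
3521.2 T = 46902 + 8690.2 + 19706 = 75298
T ≈ 21.38 °C, under the boiling point, so the assumption holds.

T_f ≈ 21.4 °C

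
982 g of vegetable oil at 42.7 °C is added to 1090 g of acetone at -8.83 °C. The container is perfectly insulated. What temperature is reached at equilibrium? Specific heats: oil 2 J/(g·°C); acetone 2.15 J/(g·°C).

T_f ≈ 14.7 °C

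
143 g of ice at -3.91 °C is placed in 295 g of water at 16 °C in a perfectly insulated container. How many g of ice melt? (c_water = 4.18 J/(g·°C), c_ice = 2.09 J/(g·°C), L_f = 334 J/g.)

Water can give up m c ΔT = 295×4.18×16 = 19730 J before reaching 0 °C.
Of that, 143×2.09×3.91 = 1168.6 J goes to bring the ice to 0 °C, leaving 18561 J.
Melting all 143 g of ice would need 143×334 = 47762 J.
That's not enough to melt it all — equilibrium is at 0 °C with ice remaining.
m_melt = 18561 / L_f = 55.57 g.

m_melted ≈ 55.6 g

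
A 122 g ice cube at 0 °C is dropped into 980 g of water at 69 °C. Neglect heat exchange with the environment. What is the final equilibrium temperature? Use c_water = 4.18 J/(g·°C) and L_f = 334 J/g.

Energy balance with sensible and latent terms:
melt ice: 122·334 = 40748; meltwater 0→T: 122·4.18·T = 509.96 T; water cools: 980·4.18·(T − 69) = 4096.4(T − 69)
4606.4 T = 282652 − 40748 = 241904
T ≈ 52.52 °C — above 0 °C, consistent with complete melting.

T_f ≈ 52.5 °C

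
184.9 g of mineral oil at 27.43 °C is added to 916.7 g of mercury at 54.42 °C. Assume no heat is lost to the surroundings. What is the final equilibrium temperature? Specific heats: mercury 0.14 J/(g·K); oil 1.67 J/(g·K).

T_f ≈ 35.4 °C

Energy conservation, ΣQ = 0:
916.7×0.14×(T − 54.42) + 184.9×1.67×(T − 27.43) = 0
128.34(T − 54.42) + 308.78(T − 27.43) = 0
437.12 T = 15454
T = 15454 / 437.12 = 35.4 °C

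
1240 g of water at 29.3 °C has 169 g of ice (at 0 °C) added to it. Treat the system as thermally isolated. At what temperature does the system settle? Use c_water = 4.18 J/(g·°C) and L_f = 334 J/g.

T_f ≈ 16.2 °C

Energy balance with sensible and latent terms:
fusion: m_ice L_f = 169×334 = 56446; warm the meltwater: 706.42 T; water cools: 1240×4.18×(T − 29.3) = 5183.2(T − 29.3)
5889.6 T = 151868 − 56446 = 95422
T ≈ 16.20 °C (positive, so assuming full melt was valid).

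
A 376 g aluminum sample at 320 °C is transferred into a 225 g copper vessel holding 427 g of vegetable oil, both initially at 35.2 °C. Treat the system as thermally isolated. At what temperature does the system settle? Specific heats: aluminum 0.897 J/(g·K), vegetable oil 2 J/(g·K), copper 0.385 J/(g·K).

Energy conservation, ΣQ = 0:
376·0.897·(T − 320) + 427·2·(T − 35.2) + 225·0.385·(T − 35.2) = 0
337.27(T − 320) + 854(T − 35.2) + 86.62(T − 35.2) = 0
1277.9 T = 141037
T = 141037 / 1277.9 = 110 °C

T_f ≈ 110.4 °C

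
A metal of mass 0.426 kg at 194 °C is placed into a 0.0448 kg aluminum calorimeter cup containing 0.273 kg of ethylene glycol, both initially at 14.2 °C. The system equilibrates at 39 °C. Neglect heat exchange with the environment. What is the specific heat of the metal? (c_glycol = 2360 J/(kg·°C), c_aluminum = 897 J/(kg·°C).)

c ≈ 257 J/(kg·°C)

Net heat exchanged in the isolated system is zero:
0.426×c×(39 − 194) + 0.273×2360×(39 − 14.2) + 0.0448×897×(39 − 14.2) = 0
-66.03 c = -16975
c = -16975/-66.03 ≈ 257.1 J/(kg·°C)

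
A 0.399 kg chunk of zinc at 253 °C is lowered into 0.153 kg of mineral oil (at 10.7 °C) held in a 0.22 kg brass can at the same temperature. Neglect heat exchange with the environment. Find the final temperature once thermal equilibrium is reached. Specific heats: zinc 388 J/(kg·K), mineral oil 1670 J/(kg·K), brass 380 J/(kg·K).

Heat gained plus heat lost sum to zero:
0.399×388×(T − 253) + 0.153×1670×(T − 10.7) + 0.22×380×(T − 10.7) = 0
154.81(T − 253) + 255.51(T − 10.7) + 83.6(T − 10.7) = 0
(154.81 + 255.51 + 83.6) T = 154.81×253 + 255.51×10.7 + 83.6×10.7
T = 42796 / 493.92 = 86.6 °C

T_f ≈ 86.6 °C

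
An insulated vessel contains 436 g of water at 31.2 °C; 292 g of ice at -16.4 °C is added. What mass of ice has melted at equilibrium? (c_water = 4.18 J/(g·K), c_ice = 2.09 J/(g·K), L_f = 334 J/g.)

m_melted ≈ 140 g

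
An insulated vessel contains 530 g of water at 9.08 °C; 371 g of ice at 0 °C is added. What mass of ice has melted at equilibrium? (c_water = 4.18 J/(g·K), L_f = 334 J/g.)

m_melted ≈ 60.2 g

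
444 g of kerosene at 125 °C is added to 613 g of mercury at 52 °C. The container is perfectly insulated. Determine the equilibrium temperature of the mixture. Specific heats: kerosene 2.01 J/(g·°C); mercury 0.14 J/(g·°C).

T_f ≈ 118.6 °C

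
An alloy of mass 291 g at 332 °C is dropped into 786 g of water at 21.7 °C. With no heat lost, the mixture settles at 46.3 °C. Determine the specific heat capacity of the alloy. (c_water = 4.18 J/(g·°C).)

c ≈ 0.972 J/(g·°C)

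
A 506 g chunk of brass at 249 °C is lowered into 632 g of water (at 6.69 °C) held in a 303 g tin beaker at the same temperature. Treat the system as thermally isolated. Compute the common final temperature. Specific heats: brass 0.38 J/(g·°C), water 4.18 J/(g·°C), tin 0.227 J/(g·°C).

T_f ≈ 22.7 °C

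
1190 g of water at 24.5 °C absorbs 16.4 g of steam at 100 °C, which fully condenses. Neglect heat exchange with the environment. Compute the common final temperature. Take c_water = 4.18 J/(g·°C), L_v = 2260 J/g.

T_f ≈ 32.9 °C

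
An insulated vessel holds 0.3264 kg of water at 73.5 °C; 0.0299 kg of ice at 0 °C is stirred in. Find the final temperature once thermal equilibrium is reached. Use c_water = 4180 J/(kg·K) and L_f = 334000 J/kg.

T_f ≈ 60.6 °C

Setting the total heat transfer to zero:
melt ice: 0.0299×334000 = 9986.6
  warm the meltwater: 124.98 T
  water: 1364.4(T − 73.5)
1489.3 T = 100280 − 9986.6 = 90293
T ≈ 60.63 °C. Since T > 0 °C, the all-ice-melts assumption holds.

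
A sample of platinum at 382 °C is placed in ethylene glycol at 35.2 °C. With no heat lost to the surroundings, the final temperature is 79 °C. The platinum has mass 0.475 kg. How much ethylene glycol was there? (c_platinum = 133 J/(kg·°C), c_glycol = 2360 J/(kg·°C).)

Heat gained plus heat lost sum to zero:
0.475×133×(79 − 382) + m×2360×(79 − 35.2) = 0
103368 m = 19142
m = 19142/103368 ≈ 0.1852 kg

m ≈ 0.185 kg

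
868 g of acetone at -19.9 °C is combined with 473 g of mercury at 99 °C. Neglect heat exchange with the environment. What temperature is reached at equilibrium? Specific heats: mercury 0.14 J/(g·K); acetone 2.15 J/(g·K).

With ΣQ=0 the equilibrium temperature is the m·c-weighted mean:
T_f = (66.22·99 + 1866.2·(-19.9)) / (66.22 + 1866.2)
    = -30582 / 1932.4 ≈ -15.83 °C

T_f ≈ -15.8 °C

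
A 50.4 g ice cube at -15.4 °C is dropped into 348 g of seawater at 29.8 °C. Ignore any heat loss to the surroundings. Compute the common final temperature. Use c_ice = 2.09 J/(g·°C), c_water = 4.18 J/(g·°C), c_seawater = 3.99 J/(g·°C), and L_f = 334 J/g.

Energy balance with sensible and latent terms:
ice -15.4→0 °C: 50.4·2.09·15.4 = 1622.2; melt ice: 50.4·334 = 16834; meltwater 0→T: 50.4·4.18·T = 210.67 T; seawater cools: 348·3.99·(T − 29.8) = 1388.5(T − 29.8)
1599.2 T = 41378 − 18456 = 22922
T ≈ 14.33 °C (positive, so assuming full melt was valid).

T_f ≈ 14.3 °C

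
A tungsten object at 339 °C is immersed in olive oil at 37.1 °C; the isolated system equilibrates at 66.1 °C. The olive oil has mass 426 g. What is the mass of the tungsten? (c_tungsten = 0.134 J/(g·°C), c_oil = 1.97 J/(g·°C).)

Taking heat into each body as positive, Σ m c ΔT = 0:
m·0.134·(66.1 − 339) + 426·1.97·(66.1 − 37.1) = 0
-36.57 m = -24337
m = -24337/-36.57 ≈ 665.5 g

m ≈ 666 g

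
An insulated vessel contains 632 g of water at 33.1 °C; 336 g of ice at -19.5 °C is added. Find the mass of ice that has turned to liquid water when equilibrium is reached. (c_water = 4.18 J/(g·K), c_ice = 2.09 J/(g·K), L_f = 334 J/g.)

m_melted ≈ 221 g

Heat available from the water dropping to 0 °C: 632·4.18·33.1 = 87442 J.
Warming the ice to 0 °C takes 336·2.09·19.5 = 13694 J, leaving 73749 J for melting.
Melting all 336 g of ice would need 336·334 = 112224 J.
Since 73749 < 112224 J, not all the ice melts; equilibrium is at 0 °C.
m_melt = 73749 / L_f = 220.8 g.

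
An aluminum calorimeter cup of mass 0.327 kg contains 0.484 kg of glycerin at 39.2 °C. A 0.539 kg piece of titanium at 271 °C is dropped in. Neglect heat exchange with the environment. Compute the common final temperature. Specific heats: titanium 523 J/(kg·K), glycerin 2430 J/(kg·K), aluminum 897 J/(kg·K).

T_f ≈ 76.5 °C

Let T be the final temperature. ΣQ_i = 0:
0.539×523×(T − 271) + 0.484×2430×(T − 39.2) + 0.327×897×(T − 39.2) = 0
281.9(T − 271) + 1176.1(T − 39.2) + 293.32(T − 39.2) = 0
1751.3 T = 133996
T ≈ 76.51 °C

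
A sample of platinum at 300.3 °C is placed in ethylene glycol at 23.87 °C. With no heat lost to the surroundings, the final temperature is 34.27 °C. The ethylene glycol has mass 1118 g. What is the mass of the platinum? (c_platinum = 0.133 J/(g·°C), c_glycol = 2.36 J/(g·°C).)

|Q_platinum| = |Q_glycol|:
m×0.133×(300.3 − 34.27) = 1118×2.36×(34.27 − 23.87)
35.38 m = 27440  ⇒  m ≈ 775.5 g

m ≈ 776 g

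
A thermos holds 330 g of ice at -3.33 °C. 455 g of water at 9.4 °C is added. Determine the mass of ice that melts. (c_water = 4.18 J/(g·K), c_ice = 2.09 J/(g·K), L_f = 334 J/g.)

Cooling the water to 0 °C releases 455×4.18×9.4 = 17878 J.
Warming the ice to 0 °C takes 330×2.09×3.33 = 2296.7 J, leaving 15581 J for melting.
To melt every bit of ice: 330×334 = 110220 J.
Since 15581 < 110220 J, not all the ice melts; equilibrium is at 0 °C.
Mass melted = 15581/334 ≈ 46.65 g.

m_melted ≈ 46.7 g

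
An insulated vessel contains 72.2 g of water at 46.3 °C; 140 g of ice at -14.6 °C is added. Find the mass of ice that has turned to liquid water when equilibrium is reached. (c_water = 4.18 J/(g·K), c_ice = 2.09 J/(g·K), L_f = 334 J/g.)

m_melted ≈ 29 g

Water can give up m c ΔT = 72.2×4.18×46.3 = 13973 J before reaching 0 °C.
Of that, 140×2.09×14.6 = 4272 J goes to bring the ice to 0 °C, leaving 9701.2 J.
To melt every bit of ice: 140×334 = 46760 J.
9701.2 J < 46760 J, so only part of the ice melts and the system sits at 0 °C.
Mass melted = 9701.2/334 ≈ 29.05 g.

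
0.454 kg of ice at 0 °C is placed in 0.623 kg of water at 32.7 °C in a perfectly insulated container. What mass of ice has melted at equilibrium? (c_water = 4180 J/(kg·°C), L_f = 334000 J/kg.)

m_melted ≈ 0.255 kg

Heat available from the water dropping to 0 °C: 0.623×4180×32.7 = 85155 J.
Melting all 0.454 kg of ice would need 0.454×334000 = 151636 J.
That's not enough to melt it all — equilibrium is at 0 °C with ice remaining.
m_melted×334000 = 85155  ⇒  m_melted ≈ 0.255 kg.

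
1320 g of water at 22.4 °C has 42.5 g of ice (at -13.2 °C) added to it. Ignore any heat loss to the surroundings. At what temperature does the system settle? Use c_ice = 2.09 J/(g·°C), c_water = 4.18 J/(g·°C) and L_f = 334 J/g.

T_f ≈ 19.0 °C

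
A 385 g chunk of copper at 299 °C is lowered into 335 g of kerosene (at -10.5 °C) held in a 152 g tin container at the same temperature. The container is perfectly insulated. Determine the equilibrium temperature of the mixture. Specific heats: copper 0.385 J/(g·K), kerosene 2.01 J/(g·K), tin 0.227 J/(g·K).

Conservation of energy gives ΣQ = 0:
385*0.385*(T − 299) + 335*2.01*(T − (-10.5)) + 152*0.227*(T − (-10.5)) = 0
148.22(T − 299) + 673.35(T − (-10.5)) + 34.5(T − (-10.5)) = 0
(148.22 + 673.35 + 34.5) T = 148.22*299 + 673.35*(-10.5) + 34.5*(-10.5)
T = 36887/856.08 ≈ 43.09 °C

T_f ≈ 43.1 °C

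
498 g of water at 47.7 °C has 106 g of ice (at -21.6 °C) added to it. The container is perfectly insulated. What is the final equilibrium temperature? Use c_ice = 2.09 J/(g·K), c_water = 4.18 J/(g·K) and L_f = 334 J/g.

T_f ≈ 23.4 °C

Energy conservation, ΣQ = 0:
ice -21.6→0 °C: 106·2.09·21.6 = 4785.3
  melt ice: 106·334 = 35404
  meltwater 0→T: 106·4.18·T = 443.08 T
  water cools: 498·4.18·(T − 47.7) = 2081.6(T − 47.7)
2524.7 T = 99294 − 40189 = 59105
T ≈ 23.41 °C — above 0 °C, consistent with complete melting.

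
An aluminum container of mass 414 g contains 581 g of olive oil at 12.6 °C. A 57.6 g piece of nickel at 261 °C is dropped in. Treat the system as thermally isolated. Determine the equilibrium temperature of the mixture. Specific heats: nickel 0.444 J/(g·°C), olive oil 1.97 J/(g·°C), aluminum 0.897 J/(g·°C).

T_f ≈ 16.7 °C

Conservation of energy gives ΣQ = 0:
57.6×0.444×(T − 261) + 581×1.97×(T − 12.6) + 414×0.897×(T − 12.6) = 0
25.57(T − 261) + 1144.6(T − 12.6) + 371.36(T − 12.6) = 0
1541.5 T = 25776
T ≈ 16.72 °C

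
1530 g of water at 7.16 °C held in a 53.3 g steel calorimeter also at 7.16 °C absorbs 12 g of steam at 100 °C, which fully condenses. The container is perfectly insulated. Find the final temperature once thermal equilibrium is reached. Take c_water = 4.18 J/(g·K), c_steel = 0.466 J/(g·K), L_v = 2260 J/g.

T_f ≈ 12.1 °C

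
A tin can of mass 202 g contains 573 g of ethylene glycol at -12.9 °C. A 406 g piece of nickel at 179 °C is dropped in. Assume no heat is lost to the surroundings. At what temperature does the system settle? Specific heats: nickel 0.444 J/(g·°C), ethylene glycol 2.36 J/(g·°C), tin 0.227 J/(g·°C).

Taking heat into each body as positive, Σ m c ΔT = 0:
406·0.444·(T − 179) + 573·2.36·(T − (-12.9)) + 202·0.227·(T − (-12.9)) = 0
180.26(T − 179) + 1352.3(T − (-12.9)) + 45.85(T − (-12.9)) = 0
1578.4 T = 14231
T = 14231/1578.4 ≈ 9.02 °C

T_f ≈ 9.0 °C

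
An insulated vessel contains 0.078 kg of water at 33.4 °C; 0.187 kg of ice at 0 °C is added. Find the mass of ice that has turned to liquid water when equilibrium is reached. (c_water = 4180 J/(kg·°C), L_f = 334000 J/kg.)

m_melted ≈ 0.0326 kg

Cooling the water to 0 °C releases 0.078·4180·33.4 = 10890 J.
Melting all 0.187 kg of ice would need 0.187·334000 = 62458 J.
10890 J < 62458 J, so only part of the ice melts and the system sits at 0 °C.
m_melt = 10890 / L_f = 0.0326 kg.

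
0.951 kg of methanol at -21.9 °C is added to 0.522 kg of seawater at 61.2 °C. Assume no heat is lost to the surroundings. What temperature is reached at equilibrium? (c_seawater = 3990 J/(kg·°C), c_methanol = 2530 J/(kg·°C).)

T_f ≈ 16.7 °C

T_f is the heat-capacity-weighted average of the initial temperatures:
T_f = (2082.8·61.2 + 2406·(-21.9)) / (2082.8 + 2406)
    = 74774 / 4488.8 ≈ 16.66 °C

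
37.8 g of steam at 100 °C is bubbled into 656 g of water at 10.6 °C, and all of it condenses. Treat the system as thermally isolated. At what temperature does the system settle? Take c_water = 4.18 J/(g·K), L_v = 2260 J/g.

T_f ≈ 44.9 °C

Conservation of energy gives ΣQ = 0:
steam→water at 100 °C releases m L_v = 37.8·2260 = 85428
  condensate cools 100→T: 37.8·4.18·(T − 100) = 158(T − 100)
  water warms: 656·4.18·(T − 10.6) = 2742.1(T − 10.6)
2900.1 T = 85428 + 15800 + 29066 = 130294
T ≈ 44.93 °C — below 100 °C, confirming all the steam condensed.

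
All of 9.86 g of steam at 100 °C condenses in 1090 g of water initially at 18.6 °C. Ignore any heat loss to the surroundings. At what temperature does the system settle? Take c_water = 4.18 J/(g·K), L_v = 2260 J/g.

T_f ≈ 24.2 °C

Conservation of energy gives ΣQ = 0:
latent heat released on condensation: 9.86×2260 = 22284
  condensate cools 100→T: 9.86×4.18×(T − 100) = 41.21(T − 100)
  original water: 4556.2(T − 18.6)
4597.4 T = 22284 + 4121.5 + 84745 = 111150
T ≈ 24.18 °C — below 100 °C, confirming all the steam condensed.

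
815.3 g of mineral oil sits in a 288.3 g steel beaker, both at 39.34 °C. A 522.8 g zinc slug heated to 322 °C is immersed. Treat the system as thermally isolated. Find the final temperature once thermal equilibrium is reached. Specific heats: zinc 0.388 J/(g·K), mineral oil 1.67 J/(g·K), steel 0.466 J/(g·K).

T_f ≈ 73.1 °C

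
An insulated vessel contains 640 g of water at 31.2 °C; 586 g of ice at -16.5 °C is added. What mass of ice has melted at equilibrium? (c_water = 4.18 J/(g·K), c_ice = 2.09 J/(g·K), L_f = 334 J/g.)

m_melted ≈ 189 g

Water can give up m c ΔT = 640×4.18×31.2 = 83466 J before reaching 0 °C.
Of that, 586×2.09×16.5 = 20208 J goes to bring the ice to 0 °C, leaving 63258 J.
Melting all 586 g of ice would need 586×334 = 195724 J.
63258 J < 195724 J, so only part of the ice melts and the system sits at 0 °C.
m_melt = 63258 / L_f = 189.4 g.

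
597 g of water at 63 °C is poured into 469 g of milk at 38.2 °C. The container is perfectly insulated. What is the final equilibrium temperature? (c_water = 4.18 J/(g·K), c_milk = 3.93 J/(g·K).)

T_f ≈ 52.5 °C

Energy conservation, ΣQ = 0:
597·4.18·(T − 63) + 469·3.93·(T − 38.2) = 0
4338.6 T = 227623
T ≈ 52.46 °C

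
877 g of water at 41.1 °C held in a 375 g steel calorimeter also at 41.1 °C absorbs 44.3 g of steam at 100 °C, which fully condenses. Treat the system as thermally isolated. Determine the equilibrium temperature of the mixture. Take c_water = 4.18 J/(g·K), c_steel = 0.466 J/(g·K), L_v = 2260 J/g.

Net heat exchanged in the isolated system is zero:
steam→water at 100 °C releases m L_v = 44.3×2260 = 100118; condensate cools 100→T: 44.3×4.18×(T − 100) = 185.17(T − 100); water warms: 877×4.18×(T − 41.1) = 3665.9(T − 41.1); cup: 174.75(T − 41.1)
4025.8 T = 100118 + 18517 + 157849 = 276484
T ≈ 68.68 °C (< 100 °C, so full condensation is consistent).

T_f ≈ 68.7 °C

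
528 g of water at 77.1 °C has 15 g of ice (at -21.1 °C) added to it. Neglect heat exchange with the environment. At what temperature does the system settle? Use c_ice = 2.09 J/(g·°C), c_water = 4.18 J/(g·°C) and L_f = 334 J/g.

Net heat exchanged in the isolated system is zero:
warm ice to 0 °C: 15×2.09×(0 − (-21.1)) = 661.49
  fusion: m_ice L_f = 15×334 = 5010
  warm the meltwater: 62.7 T
  water: 2207(T − 77.1)
2269.7 T = 170163 − 5671.5 = 164491
T ≈ 72.47 °C (positive, so assuming full melt was valid).

T_f ≈ 72.5 °C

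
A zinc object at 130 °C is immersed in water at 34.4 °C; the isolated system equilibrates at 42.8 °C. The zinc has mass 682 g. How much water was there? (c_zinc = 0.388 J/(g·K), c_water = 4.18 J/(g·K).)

m ≈ 657 g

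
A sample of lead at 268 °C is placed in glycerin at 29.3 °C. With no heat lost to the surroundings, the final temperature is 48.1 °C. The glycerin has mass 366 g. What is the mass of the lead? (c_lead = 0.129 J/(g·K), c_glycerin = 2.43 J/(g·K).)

Taking heat into each body as positive, Σ m c ΔT = 0:
m×0.129×(48.1 − 268) + 366×2.43×(48.1 − 29.3) = 0
-28.37 m = -16720
m = -16720/-28.37 ≈ 589.4 g

m ≈ 589 g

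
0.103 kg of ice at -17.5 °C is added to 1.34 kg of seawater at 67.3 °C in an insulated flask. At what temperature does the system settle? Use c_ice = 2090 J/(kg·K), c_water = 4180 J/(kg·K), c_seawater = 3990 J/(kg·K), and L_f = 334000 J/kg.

T_f ≈ 55.7 °C

Sum of m c ΔT and latent-heat terms is zero:
warm ice to 0 °C: 0.103×2090×(0 − (-17.5)) = 3767.2; fusion: m_ice L_f = 0.103×334000 = 34402; meltwater 0→T: 0.103×4180×T = 430.54 T; seawater: 5346.6(T − 67.3)
5777.1 T = 359826 − 38169 = 321657
T ≈ 55.68 °C (positive, so assuming full melt was valid).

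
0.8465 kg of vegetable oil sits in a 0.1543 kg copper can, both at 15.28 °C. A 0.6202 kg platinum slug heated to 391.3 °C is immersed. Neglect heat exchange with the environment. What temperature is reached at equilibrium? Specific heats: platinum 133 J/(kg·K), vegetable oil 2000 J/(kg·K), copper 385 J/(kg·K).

Heat gained plus heat lost sum to zero:
0.6202·133·(T − 391.3) + 0.8465·2000·(T − 15.28) + 0.1543·385·(T − 15.28) = 0
1834.9 T = 59054
T ≈ 32.18 °C

T_f ≈ 32.2 °C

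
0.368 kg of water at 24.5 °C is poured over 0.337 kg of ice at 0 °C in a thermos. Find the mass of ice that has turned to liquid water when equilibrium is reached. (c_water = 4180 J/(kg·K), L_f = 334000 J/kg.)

Heat available from the water dropping to 0 °C: 0.368·4180·24.5 = 37687 J.
Melting all 0.337 kg of ice would need 0.337·334000 = 112558 J.
That's not enough to melt it all — equilibrium is at 0 °C with ice remaining.
Mass melted = 37687/334000 ≈ 0.1128 kg.

m_melted ≈ 0.113 kg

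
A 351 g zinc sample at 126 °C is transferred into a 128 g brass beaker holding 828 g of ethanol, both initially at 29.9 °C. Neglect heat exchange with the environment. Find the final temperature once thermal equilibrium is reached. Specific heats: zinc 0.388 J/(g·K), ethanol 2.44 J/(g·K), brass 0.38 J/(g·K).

T_f ≈ 35.8 °C

T_f = Σ m_i c_i T_i / Σ m_i c_i:
T_f = (136.19*126 + 2020.3*29.9 + 48.64*29.9) / (136.19 + 2020.3 + 48.64)
    = 79022 / 2205.1 ≈ 35.84 °C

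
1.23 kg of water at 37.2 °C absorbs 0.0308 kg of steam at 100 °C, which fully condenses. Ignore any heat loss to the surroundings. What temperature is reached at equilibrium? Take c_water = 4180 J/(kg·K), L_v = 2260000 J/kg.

T_f ≈ 51.9 °C

Conservation of energy gives ΣQ = 0:
steam→water at 100 °C releases m L_v = 0.0308·2260000 = 69608; condensate cools 100→T: 0.0308·4180·(T − 100) = 128.74(T − 100); original water: 5141.4(T − 37.2)
5270.1 T = 69608 + 12874 + 191260 = 273742
T ≈ 51.94 °C (< 100 °C, so full condensation is consistent).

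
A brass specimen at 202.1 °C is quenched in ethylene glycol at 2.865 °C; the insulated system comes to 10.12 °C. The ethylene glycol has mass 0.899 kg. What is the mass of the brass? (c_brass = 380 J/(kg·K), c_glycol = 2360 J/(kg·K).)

|Q_brass| = |Q_glycol|:
m×380×(202.1 − 10.12) = 0.899×2360×(10.12 − 2.865)
72952 m = 15392  ⇒  m ≈ 0.211 kg

m ≈ 0.211 kg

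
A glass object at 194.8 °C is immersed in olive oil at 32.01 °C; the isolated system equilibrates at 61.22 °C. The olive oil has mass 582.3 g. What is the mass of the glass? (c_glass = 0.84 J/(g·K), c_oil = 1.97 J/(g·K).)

m ≈ 299 g

Heat lost by the glass = heat gained by the oil:
m×0.84×(194.8 − 61.22) = 582.3×1.97×(61.22 − 32.01)
112.21 m = 33508  ⇒  m ≈ 298.6 g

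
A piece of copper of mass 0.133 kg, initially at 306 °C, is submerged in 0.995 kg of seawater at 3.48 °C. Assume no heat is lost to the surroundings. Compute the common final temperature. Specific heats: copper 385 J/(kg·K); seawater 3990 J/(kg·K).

T_f ≈ 7.3 °C

|Q_copper| = |Q_seawater|:
0.133×385×(306 − T) = 0.995×3990×(T − 3.48)
51.21(306 − T) = 3970.1(T − 3.48)
4021.3 T = 29485  ⇒  T ≈ 7.33 °C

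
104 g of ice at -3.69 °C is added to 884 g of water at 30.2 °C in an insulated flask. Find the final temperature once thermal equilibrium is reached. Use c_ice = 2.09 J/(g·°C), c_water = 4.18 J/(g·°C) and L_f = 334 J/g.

T_f ≈ 18.4 °C

Let T be the final temperature. ΣQ_i = 0:
warm ice to 0 °C: 104·2.09·(0 − (-3.69)) = 802.06; latent heat to melt: 104·334 = 34736; warm the meltwater: 434.72 T; water: 3695.1(T − 30.2)
4129.8 T = 111593 − 35538 = 76055
T ≈ 18.42 °C. Since T > 0 °C, the all-ice-melts assumption holds.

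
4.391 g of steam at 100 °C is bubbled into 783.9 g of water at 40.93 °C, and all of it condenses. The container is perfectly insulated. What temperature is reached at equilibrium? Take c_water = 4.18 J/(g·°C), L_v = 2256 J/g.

Taking heat into each body as positive, Σ m c ΔT = 0:
condense steam: −4.391×2256 = −9906.1
  condensed water 100 °C→T: 18.35(T − 100)
  water warms: 783.9×4.18×(T − 40.93) = 3276.7(T − 40.93)
3295.1 T = 9906.1 + 1835.4 + 134115 = 145857
T ≈ 44.27 °C, under the boiling point, so the assumption holds.

T_f ≈ 44.3 °C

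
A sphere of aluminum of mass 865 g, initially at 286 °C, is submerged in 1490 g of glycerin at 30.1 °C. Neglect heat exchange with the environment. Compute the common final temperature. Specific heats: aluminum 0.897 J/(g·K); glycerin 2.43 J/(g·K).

With ΣQ=0 the equilibrium temperature is the m·c-weighted mean:
T_f = (775.9·286 + 3620.7·30.1) / (775.9 + 3620.7)
    = 330892 / 4396.6 ≈ 75.26 °C

T_f ≈ 75.3 °C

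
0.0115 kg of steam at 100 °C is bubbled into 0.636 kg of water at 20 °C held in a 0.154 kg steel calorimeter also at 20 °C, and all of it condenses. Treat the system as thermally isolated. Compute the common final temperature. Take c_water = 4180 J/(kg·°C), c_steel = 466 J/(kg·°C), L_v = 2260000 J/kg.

Sum of m c ΔT and latent-heat terms is zero:
steam→water at 100 °C releases m L_v = 0.0115×2260000 = 25990
  condensed water 100 °C→T: 48.07(T − 100)
  water warms: 0.636×4180×(T − 20) = 2658.5(T − 20)
  cup: 71.76(T − 20)
2778.3 T = 25990 + 4807 + 54605 = 85402
T ≈ 30.74 °C, under the boiling point, so the assumption holds.

T_f ≈ 30.7 °C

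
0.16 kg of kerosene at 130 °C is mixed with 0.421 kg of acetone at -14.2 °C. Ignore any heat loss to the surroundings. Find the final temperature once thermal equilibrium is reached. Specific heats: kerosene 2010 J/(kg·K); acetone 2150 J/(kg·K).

T_f ≈ 23.6 °C

Let T be the final temperature. ΣQ_i = 0:
0.16·2010·(T − 130) + 0.421·2150·(T − (-14.2)) = 0
321.6(T − 130) + 905.15(T − (-14.2)) = 0
(321.6 + 905.15) T = 321.6·130 + 905.15·(-14.2)
T = 28955 / 1226.8 = 23.6 °C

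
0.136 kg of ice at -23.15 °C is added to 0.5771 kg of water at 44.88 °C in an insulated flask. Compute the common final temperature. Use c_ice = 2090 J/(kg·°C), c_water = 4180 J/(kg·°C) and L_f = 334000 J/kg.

T_f ≈ 18.9 °C

Taking heat into each body as positive, Σ m c ΔT = 0:
warm ice to 0 °C: 0.136×2090×(0 − (-23.15)) = 6580.2
  latent heat to melt: 0.136×334000 = 45424
  warm the meltwater: 568.48 T
  water: 2412.3(T − 44.88)
2980.8 T = 108263 − 52004 = 56259
T ≈ 18.87 °C — above 0 °C, consistent with complete melting.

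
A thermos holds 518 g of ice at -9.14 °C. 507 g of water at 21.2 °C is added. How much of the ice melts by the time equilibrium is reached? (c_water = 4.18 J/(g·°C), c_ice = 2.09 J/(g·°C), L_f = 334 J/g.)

m_melted ≈ 105 g

Heat available from the water dropping to 0 °C: 507·4.18·21.2 = 44928 J.
Warming the ice to 0 °C takes 518·2.09·9.14 = 9895.1 J, leaving 35033 J for melting.
Fully melting the ice requires m_ice L_f = 518·334 = 173012 J.
That's not enough to melt it all — equilibrium is at 0 °C with ice remaining.
Mass melted = 35033/334 ≈ 104.9 g.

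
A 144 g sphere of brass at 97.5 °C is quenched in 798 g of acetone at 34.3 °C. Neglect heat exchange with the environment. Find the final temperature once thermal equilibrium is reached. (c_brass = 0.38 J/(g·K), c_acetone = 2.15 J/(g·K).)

With ΣQ=0 the equilibrium temperature is the m·c-weighted mean:
T_f = (54.72·97.5 + 1715.7·34.3) / (54.72 + 1715.7)
    = 64184 / 1770.4 ≈ 36.25 °C

T_f ≈ 36.3 °C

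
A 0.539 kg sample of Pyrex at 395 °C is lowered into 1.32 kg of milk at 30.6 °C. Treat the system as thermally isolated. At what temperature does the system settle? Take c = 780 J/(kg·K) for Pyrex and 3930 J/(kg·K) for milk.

Heat gained plus heat lost sum to zero:
0.539*780*(T − 395) + 1.32*3930*(T − 30.6) = 0
420.42(T − 395) + 5187.6(T − 30.6) = 0
5608 T = 324806
T = 324806/5608 ≈ 57.92 °C

T_f ≈ 57.9 °C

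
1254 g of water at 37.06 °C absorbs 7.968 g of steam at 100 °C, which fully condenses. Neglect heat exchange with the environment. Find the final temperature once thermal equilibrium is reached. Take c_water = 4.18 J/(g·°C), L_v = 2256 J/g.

T_f ≈ 40.9 °C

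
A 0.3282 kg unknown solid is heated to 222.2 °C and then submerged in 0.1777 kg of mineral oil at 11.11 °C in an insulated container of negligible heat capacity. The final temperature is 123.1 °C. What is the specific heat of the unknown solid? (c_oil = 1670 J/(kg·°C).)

c ≈ 1020 J/(kg·°C)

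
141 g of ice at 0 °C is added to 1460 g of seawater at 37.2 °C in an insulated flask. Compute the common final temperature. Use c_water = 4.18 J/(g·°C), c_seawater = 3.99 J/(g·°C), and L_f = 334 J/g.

Energy balance with sensible and latent terms:
melt ice: 141×334 = 47094
  meltwater 0→T: 141×4.18×T = 589.38 T
  seawater cools: 1460×3.99×(T − 37.2) = 5825.4(T − 37.2)
6414.8 T = 216705 − 47094 = 169611
T ≈ 26.44 °C (positive, so assuming full melt was valid).

T_f ≈ 26.4 °C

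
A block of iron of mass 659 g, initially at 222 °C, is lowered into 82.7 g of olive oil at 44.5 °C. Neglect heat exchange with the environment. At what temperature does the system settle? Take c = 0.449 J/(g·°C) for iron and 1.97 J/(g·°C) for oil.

T_f ≈ 159.0 °C

|Q_iron| = |Q_oil|:
659*0.449*(222 − T) = 82.7*1.97*(T − 44.5)
295.89(222 − T) = 162.92(T − 44.5)
458.81 T = 72938  ⇒  T ≈ 158.97 °C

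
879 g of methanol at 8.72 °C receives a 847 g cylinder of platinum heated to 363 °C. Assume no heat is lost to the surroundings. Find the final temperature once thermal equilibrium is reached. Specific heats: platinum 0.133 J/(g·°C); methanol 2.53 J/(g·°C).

T_f ≈ 25.8 °C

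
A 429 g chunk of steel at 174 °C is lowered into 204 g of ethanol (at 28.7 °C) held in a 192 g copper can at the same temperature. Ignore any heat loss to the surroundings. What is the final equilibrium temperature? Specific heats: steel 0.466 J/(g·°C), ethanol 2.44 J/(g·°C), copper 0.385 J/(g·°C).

Net heat exchanged in the isolated system is zero:
429×0.466×(T − 174) + 204×2.44×(T − 28.7) + 192×0.385×(T − 28.7) = 0
199.91(T − 174) + 497.76(T − 28.7) + 73.92(T − 28.7) = 0
771.59 T = 51192
T = 51192/771.59 ≈ 66.35 °C

T_f ≈ 66.3 °C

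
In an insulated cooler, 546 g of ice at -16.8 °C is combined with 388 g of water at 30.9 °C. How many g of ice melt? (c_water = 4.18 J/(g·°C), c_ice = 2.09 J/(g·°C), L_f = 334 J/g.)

Water can give up m c ΔT = 388×4.18×30.9 = 50115 J before reaching 0 °C.
Of that, 546×2.09×16.8 = 19171 J goes to bring the ice to 0 °C, leaving 30944 J.
Fully melting the ice requires m_ice L_f = 546×334 = 182364 J.
Since 30944 < 182364 J, not all the ice melts; equilibrium is at 0 °C.
m_melted×334 = 30944  ⇒  m_melted ≈ 92.65 g.

m_melted ≈ 92.6 g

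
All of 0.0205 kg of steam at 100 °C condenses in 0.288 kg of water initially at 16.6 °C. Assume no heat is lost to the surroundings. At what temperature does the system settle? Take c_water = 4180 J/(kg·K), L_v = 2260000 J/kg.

Conservation of energy gives ΣQ = 0:
steam→water at 100 °C releases m L_v = 0.0205·2260000 = 46330
  condensate cools 100→T: 0.0205·4180·(T − 100) = 85.69(T − 100)
  water warms: 0.288·4180·(T − 16.6) = 1203.8(T − 16.6)
1289.5 T = 46330 + 8569 + 19984 = 74883
T ≈ 58.07 °C (< 100 °C, so full condensation is consistent).

T_f ≈ 58.1 °C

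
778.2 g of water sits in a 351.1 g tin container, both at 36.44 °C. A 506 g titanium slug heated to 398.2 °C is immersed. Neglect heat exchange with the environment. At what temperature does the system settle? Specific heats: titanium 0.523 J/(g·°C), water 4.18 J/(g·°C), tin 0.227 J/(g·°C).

Taking heat into each body as positive, Σ m c ΔT = 0:
506·0.523·(T − 398.2) + 778.2·4.18·(T − 36.44) + 351.1·0.227·(T − 36.44) = 0
3597.2 T = 226818
T ≈ 63.05 °C

T_f ≈ 63.1 °C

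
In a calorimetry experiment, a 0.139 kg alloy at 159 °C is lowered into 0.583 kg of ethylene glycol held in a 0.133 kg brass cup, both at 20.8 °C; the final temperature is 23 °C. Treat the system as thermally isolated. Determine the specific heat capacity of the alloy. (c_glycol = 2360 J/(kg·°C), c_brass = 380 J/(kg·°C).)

c ≈ 166 J/(kg·°C)

Net heat exchanged in the isolated system is zero:
0.139×c×(23 − 159) + 0.583×2360×(23 − 20.8) + 0.133×380×(23 − 20.8) = 0
-18.9 c = -3138.1
c = -3138.1/-18.9 ≈ 166 J/(kg·°C)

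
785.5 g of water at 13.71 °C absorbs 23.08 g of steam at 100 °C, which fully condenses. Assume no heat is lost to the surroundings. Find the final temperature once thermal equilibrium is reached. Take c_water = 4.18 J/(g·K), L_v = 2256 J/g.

Energy conservation, ΣQ = 0:
steam→water at 100 °C releases m L_v = 23.08·2256 = 52068; condensed water 100 °C→T: 96.47(T − 100); water warms: 785.5·4.18·(T − 13.71) = 3283.4(T − 13.71)
3379.9 T = 52068 + 9647.4 + 45015 = 106731
T ≈ 31.58 °C, under the boiling point, so the assumption holds.

T_f ≈ 31.6 °C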